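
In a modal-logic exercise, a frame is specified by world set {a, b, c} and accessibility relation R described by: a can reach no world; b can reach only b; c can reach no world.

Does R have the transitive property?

Yes

Transitive: yes — every two-step R-path is closed by a direct edge.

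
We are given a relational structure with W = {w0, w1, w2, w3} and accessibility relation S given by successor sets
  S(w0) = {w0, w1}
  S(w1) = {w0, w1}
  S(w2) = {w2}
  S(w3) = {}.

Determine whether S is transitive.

Transitive: yes — every two-step S-path is closed by a direct edge.

Yes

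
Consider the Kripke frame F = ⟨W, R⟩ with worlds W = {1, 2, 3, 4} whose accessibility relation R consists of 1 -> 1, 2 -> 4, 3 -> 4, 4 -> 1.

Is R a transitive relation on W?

Transitive: no — 2 R 4 and 4 R 1, but not 2 R 1.

No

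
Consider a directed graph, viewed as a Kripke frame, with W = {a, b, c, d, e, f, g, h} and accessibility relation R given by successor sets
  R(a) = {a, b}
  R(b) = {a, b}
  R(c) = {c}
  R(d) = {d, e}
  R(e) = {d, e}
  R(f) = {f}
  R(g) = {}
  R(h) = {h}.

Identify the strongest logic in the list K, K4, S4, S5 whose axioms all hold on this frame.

K4

Transitive (axiom 4): yes — every two-step R-path is closed by a direct edge.
Reflexive (axiom T): no — g is not related to itself.
Euclidean (axiom 5): yes — any two successors of a common world are R-related.
So F validates K, K4; S4 would additionally require R to be reflexive. The strongest is K4.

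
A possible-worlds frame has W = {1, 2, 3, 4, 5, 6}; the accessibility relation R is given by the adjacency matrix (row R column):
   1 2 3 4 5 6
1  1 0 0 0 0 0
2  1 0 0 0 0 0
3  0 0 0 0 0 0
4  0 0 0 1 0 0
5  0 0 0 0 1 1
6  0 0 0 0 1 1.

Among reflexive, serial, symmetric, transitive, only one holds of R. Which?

transitive

Reflexive: no — 2 is not related to itself.
Serial: no — 3 has no R-successor.
Symmetric: no — 2 R 1 but not 1 R 2.
Transitive: yes — every two-step R-path is closed by a direct edge.
Only transitive holds.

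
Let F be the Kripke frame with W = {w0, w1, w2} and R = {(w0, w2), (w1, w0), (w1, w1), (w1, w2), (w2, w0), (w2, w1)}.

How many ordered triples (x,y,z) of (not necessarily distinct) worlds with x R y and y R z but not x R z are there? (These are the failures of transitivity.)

4

Enumerating: (w0,w2,w0), (w0,w2,w1), (w2,w0,w2), (w2,w1,w2).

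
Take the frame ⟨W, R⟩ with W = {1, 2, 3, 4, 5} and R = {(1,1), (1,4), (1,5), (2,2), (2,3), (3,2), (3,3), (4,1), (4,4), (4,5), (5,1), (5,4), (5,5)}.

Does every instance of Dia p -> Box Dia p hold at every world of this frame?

Yes

Axiom 5 corresponds to the accessibility relation being Euclidean.
Euclidean: yes — any two successors of a common world are R-related.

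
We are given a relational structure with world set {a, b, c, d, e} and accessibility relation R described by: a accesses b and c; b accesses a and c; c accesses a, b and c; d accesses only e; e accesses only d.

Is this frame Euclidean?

No

Euclidean: no — a R b and a R b, but not b R b.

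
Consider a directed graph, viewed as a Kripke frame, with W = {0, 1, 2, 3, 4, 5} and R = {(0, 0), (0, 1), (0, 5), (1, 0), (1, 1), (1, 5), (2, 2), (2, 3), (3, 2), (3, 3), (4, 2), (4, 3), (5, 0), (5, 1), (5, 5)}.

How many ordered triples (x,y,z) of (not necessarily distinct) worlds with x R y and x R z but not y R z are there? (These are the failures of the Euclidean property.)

0

R is Euclidean; there are no such tuples.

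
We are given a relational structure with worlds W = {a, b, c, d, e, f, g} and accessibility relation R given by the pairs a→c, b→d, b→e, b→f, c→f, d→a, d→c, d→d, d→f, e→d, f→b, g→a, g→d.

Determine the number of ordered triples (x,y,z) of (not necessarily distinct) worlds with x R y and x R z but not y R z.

21

Enumerating: (a,c,c), (b,d,e), (b,e,e), (b,e,f), (b,f,d), (b,f,e), (b,f,f), (c,f,f), (d,a,a), (d,a,d), (d,a,f), (d,c,a), … and 9 more.
Total: 21.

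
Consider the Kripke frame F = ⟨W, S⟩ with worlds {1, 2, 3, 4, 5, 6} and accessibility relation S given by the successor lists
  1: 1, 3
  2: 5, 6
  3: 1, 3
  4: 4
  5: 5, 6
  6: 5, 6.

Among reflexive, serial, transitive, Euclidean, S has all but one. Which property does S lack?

Reflexive: no — 2 is not related to itself.
Serial: yes — every world has a successor (e.g. 1 S 1).
Transitive: yes — every two-step S-path is closed by a direct edge.
Euclidean: yes — any two successors of a common world are S-related.
Only reflexive fails.

reflexive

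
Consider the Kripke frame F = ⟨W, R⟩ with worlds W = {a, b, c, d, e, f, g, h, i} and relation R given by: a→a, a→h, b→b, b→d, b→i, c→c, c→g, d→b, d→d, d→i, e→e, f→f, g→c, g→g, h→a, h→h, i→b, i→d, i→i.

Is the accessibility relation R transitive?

Transitive: yes — every two-step R-path is closed by a direct edge.

Yes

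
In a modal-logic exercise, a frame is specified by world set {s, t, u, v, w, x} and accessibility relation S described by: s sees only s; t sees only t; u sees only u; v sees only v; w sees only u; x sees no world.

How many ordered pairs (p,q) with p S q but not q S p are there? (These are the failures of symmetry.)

Enumerating: (w,u).

1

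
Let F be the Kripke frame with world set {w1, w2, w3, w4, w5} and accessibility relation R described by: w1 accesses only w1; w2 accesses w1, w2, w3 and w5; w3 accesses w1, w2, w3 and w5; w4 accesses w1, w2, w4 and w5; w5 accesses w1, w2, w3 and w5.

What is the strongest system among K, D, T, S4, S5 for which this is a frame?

Serial (axiom D): yes — every world has a successor (e.g. w1 R w1).
Reflexive (axiom T): yes — every world is R-related to itself.
Transitive (axiom 4): no — w4 R w2 and w2 R w3, but not w4 R w3.
Euclidean (axiom 5): no — w2 R w1 and w2 R w3, but not w1 R w3.
So F validates K, D, T; S4 would additionally require R to be transitive. The strongest is T.

T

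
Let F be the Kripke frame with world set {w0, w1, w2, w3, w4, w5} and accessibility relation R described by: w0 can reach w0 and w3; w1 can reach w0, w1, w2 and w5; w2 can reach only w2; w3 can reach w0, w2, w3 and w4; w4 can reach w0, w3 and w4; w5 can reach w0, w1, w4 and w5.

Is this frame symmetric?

Symmetric: no — w1 R w0 but not w0 R w1.

No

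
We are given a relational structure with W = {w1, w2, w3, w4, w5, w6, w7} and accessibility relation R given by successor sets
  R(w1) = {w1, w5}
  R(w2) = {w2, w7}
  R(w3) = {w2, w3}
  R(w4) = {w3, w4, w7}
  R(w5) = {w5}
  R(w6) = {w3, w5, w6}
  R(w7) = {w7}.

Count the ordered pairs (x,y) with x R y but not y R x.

7

Enumerating: (w1,w5), (w2,w7), (w3,w2), (w4,w3), (w4,w7), (w6,w3), (w6,w5).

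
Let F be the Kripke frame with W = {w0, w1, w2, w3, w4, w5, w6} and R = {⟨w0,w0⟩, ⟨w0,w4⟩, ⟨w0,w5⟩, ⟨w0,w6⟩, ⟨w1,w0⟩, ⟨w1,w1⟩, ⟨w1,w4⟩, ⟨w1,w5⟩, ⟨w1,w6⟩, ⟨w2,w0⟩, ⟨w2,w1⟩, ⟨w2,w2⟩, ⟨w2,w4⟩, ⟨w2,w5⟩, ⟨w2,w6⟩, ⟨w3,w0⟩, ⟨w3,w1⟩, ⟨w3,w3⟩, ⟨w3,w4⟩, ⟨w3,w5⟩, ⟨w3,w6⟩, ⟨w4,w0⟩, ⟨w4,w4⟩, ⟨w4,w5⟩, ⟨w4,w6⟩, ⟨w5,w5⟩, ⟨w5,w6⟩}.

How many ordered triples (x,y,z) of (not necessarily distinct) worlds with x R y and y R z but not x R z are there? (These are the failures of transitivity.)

R is transitive; there are no such tuples.

0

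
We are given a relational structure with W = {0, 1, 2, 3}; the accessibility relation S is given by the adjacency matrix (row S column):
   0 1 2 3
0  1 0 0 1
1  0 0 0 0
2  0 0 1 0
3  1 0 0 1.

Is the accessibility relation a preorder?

Reflexive: no — 1 is not related to itself.
Transitive: yes — every two-step S-path is closed by a direct edge.
So S is not a preorder.

No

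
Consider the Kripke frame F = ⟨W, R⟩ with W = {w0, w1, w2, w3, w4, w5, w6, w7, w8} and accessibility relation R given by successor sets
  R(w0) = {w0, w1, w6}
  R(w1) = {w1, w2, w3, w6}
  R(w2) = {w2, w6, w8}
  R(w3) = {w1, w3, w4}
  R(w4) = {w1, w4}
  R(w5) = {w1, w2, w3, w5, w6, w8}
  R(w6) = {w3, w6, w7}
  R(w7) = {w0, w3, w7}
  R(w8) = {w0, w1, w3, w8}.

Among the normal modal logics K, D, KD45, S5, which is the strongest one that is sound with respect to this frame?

Serial (axiom D): yes — every world has a successor (e.g. w0 R w0).
Euclidean (axiom 5): no — w0 R w6 and w0 R w1, but not w6 R w1.
Transitive (axiom 4): no — w0 R w1 and w1 R w2, but not w0 R w2.
Reflexive (axiom T): yes — every world is R-related to itself.
So F validates K, D; KD45 would additionally require R to be Euclidean and transitive. The strongest is D.

D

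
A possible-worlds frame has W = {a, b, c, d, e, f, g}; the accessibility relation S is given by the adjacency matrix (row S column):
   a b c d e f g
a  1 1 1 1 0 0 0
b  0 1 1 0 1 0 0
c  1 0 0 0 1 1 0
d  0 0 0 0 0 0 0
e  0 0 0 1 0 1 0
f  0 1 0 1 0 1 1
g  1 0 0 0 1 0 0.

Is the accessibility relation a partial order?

No

Reflexive: no — c is not related to itself.
Transitive: no — a S b and b S e, but not a S e.
Antisymmetric: no — a S c and c S a with a ≠ c.
So S is not a partial order.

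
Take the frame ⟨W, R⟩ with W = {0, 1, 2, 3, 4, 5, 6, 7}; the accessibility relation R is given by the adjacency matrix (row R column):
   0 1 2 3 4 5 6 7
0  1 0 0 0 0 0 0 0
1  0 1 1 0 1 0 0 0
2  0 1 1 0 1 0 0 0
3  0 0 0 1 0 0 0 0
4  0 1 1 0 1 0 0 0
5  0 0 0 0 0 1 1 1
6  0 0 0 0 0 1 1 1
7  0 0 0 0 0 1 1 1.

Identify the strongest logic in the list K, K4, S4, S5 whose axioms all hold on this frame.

Transitive (axiom 4): yes — every two-step R-path is closed by a direct edge.
Reflexive (axiom T): yes — every world is R-related to itself.
Euclidean (axiom 5): yes — any two successors of a common world are R-related.
So F validates K, K4, S4, S5. The strongest is S5.

S5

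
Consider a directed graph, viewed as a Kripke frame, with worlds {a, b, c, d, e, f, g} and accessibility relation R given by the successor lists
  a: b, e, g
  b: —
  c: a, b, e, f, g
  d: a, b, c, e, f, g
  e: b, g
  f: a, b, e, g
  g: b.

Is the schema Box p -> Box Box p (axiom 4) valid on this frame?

Yes

The schema 4 characterises exactly the transitive frames.
Transitive: yes — every two-step R-path is closed by a direct edge.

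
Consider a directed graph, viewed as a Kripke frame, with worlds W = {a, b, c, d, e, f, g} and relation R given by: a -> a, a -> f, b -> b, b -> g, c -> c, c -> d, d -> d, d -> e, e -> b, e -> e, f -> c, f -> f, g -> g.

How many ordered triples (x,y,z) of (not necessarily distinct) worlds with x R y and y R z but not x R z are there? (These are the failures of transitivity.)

Enumerating: (a,f,c), (c,d,e), (d,e,b), (e,b,g), (f,c,d).

5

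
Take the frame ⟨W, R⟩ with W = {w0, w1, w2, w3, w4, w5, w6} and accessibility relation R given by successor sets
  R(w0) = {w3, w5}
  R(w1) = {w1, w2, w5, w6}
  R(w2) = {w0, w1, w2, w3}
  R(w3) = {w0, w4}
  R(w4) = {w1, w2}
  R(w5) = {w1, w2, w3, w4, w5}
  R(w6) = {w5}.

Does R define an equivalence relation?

No

Reflexive: no — w0 is not related to itself.
Symmetric: no — w0 R w5 but not w5 R w0.
Transitive: no — w0 R w3 and w3 R w4, but not w0 R w4.
So R is not an equivalence relation.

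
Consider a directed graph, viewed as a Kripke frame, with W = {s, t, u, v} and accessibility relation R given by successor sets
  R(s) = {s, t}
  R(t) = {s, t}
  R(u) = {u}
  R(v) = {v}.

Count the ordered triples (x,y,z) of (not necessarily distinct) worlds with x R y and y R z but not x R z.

R is transitive; there are no such tuples.

0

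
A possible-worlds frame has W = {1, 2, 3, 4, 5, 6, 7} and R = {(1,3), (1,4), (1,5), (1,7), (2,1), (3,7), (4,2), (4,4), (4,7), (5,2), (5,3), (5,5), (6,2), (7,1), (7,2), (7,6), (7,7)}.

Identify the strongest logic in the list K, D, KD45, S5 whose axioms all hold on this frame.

Serial (axiom D): yes — every world has a successor (e.g. 1 R 3).
Euclidean (axiom 5): no — 1 R 3 and 1 R 4, but not 3 R 4.
Transitive (axiom 4): no — 1 R 4 and 4 R 2, but not 1 R 2.
Reflexive (axiom T): no — 1 is not related to itself.
So F validates K, D; KD45 would additionally require R to be Euclidean and transitive. The strongest is D.

D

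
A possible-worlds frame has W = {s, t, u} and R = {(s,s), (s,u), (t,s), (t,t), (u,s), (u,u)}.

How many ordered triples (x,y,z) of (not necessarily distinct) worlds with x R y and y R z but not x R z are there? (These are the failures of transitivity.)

Enumerating: (t,s,u).

1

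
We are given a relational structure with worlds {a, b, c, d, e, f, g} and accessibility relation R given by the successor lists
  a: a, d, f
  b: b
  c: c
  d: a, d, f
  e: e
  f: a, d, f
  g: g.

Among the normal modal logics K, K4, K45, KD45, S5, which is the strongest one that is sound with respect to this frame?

S5

Transitive (axiom 4): yes — every two-step R-path is closed by a direct edge.
Euclidean (axiom 5): yes — any two successors of a common world are R-related.
Serial (axiom D): yes — every world has a successor (e.g. a R a).
Reflexive (axiom T): yes — every world is R-related to itself.
So F validates K, K4, K45, KD45, S5. The strongest is S5.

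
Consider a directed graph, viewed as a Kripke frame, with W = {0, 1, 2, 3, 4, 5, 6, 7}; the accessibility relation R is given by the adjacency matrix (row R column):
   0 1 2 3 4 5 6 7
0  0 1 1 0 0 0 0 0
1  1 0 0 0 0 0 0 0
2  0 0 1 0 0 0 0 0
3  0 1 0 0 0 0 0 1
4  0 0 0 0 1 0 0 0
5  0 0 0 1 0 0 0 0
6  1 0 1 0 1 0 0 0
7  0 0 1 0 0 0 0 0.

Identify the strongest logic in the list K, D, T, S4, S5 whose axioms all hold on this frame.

D

Serial (axiom D): yes — every world has a successor (e.g. 0 R 1).
Reflexive (axiom T): no — 0 is not related to itself.
Transitive (axiom 4): no — 1 R 0 and 0 R 2, but not 1 R 2.
Euclidean (axiom 5): no — 0 R 1 and 0 R 2, but not 1 R 2.
So F validates K, D; T would additionally require R to be reflexive. The strongest is D.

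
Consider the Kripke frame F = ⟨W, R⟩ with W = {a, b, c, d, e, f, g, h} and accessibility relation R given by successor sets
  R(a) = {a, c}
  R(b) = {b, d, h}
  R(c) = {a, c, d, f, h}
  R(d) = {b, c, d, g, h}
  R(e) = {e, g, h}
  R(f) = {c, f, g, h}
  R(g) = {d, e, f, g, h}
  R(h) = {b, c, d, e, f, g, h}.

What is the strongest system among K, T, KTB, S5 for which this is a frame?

Reflexive (axiom T): yes — every world is R-related to itself.
Symmetric (axiom B): yes — every pair in R has its reverse in R.
Euclidean (axiom 5): no — c R a and c R d, but not a R d.
So F validates K, T, KTB; S5 would additionally require R to be Euclidean. The strongest is KTB.

KTB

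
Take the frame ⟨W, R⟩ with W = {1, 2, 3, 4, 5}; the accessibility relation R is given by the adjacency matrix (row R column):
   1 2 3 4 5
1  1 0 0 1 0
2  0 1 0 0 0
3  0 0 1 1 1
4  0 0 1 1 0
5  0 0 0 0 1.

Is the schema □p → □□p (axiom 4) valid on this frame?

No

By correspondence theory, 4 is valid on a frame iff R is transitive.
Transitive: no — 1 R 4 and 4 R 3, but not 1 R 3.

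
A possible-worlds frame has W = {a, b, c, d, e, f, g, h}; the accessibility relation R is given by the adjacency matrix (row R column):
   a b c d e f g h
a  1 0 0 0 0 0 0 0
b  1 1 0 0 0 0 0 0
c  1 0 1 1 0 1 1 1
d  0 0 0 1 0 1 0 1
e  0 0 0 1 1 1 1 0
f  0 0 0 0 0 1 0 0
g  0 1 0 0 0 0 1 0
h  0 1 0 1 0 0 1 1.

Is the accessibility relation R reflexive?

Yes

Reflexive: yes — every world is R-related to itself.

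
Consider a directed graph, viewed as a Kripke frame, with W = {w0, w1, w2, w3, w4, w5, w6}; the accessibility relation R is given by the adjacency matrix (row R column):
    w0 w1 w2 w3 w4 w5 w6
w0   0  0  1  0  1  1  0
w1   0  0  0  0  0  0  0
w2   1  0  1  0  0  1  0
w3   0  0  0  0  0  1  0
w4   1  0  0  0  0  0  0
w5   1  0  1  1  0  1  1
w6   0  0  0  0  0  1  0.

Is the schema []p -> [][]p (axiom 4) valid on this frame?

No

The schema 4 characterises exactly the transitive frames.
Transitive: no — w0 R w5 and w5 R w3, but not w0 R w3.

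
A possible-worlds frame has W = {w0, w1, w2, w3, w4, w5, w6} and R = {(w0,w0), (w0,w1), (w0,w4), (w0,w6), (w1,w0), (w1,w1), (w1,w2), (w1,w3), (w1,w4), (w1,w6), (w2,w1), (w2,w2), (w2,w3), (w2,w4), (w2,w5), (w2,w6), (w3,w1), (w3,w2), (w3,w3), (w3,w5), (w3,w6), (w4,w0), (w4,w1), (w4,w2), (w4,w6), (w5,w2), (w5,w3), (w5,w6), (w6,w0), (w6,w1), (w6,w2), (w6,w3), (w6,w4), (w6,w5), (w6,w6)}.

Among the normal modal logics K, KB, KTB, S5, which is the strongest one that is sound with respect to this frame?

Symmetric (axiom B): yes — every pair in R has its reverse in R.
Reflexive (axiom T): no — w4 is not related to itself.
Euclidean (axiom 5): no — w1 R w0 and w1 R w2, but not w0 R w2.
So F validates K, KB; KTB would additionally require R to be reflexive. The strongest is KB.

KB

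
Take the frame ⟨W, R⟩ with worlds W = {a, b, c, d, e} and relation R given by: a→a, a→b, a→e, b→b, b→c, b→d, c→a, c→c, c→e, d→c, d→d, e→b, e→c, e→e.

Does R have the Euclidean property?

Euclidean: no — a R b and a R e, but not b R e.

No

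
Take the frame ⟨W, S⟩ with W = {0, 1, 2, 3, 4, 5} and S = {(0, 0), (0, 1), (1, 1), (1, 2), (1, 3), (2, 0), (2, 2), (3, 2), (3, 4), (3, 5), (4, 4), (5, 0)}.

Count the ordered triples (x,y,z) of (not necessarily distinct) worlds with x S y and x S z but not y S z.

13

Enumerating: (0,1,0), (1,2,1), (1,2,3), (1,3,1), (1,3,3), (2,0,2), (3,2,4), (3,2,5), (3,4,2), (3,4,5), (3,5,2), (3,5,4), (3,5,5).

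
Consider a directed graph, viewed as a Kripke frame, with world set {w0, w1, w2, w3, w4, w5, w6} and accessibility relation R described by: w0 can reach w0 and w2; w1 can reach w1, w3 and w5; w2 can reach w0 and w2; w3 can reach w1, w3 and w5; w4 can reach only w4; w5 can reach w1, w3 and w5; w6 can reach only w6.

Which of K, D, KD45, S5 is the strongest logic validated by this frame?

Serial (axiom D): yes — every world has a successor (e.g. w0 R w0).
Euclidean (axiom 5): yes — any two successors of a common world are R-related.
Transitive (axiom 4): yes — every two-step R-path is closed by a direct edge.
Reflexive (axiom T): yes — every world is R-related to itself.
So F validates K, D, KD45, S5. The strongest is S5.

S5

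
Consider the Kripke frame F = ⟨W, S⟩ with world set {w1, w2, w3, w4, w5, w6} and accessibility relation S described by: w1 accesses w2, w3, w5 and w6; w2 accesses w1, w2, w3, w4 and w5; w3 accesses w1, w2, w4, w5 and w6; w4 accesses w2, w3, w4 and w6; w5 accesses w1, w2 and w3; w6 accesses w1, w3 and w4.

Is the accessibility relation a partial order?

No

Reflexive: no — w1 is not related to itself.
Transitive: no — w1 S w2 and w2 S w4, but not w1 S w4.
Antisymmetric: no — w1 S w2 and w2 S w1 with w1 ≠ w2.
So S is not a partial order.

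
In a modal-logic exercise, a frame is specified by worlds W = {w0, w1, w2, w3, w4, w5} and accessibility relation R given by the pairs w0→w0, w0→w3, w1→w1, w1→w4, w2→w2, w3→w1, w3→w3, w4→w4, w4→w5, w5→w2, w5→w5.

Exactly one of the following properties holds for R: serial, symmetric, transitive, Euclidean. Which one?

Serial: yes — every world has a successor (e.g. w0 R w0).
Symmetric: no — w0 R w3 but not w3 R w0.
Transitive: no — w0 R w3 and w3 R w1, but not w0 R w1.
Euclidean: no — w0 R w3 and w0 R w0, but not w3 R w0.
Only serial holds.

serial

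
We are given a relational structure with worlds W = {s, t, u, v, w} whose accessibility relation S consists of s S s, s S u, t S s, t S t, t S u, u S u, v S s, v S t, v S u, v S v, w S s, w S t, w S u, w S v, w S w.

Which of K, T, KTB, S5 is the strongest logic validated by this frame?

Reflexive (axiom T): yes — every world is S-related to itself.
Symmetric (axiom B): no — s S u but not u S s.
Euclidean (axiom 5): no — t S u and t S s, but not u S s.
So F validates K, T; KTB would additionally require S to be symmetric. The strongest is T.

T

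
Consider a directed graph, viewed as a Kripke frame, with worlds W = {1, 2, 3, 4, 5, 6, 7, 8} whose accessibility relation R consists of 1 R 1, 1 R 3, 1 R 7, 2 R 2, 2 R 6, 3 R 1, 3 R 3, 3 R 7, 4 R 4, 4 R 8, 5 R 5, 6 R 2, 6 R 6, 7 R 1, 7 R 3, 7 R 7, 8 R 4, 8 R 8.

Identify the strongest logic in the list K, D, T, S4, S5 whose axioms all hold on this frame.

S5

Serial (axiom D): yes — every world has a successor (e.g. 1 R 1).
Reflexive (axiom T): yes — every world is R-related to itself.
Transitive (axiom 4): yes — every two-step R-path is closed by a direct edge.
Euclidean (axiom 5): yes — any two successors of a common world are R-related.
So F validates K, D, T, S4, S5. The strongest is S5.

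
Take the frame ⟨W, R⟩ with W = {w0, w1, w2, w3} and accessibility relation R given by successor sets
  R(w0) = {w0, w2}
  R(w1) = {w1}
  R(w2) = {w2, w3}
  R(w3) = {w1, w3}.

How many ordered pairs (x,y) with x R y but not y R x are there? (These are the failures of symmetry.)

3

Enumerating: (w0,w2), (w2,w3), (w3,w1).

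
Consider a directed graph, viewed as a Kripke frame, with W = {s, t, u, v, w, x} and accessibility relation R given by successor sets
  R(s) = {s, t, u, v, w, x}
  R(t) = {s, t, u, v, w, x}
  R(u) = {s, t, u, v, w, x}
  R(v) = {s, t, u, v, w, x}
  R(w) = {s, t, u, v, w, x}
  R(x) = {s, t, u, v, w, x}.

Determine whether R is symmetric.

Symmetric: yes — every pair in R has its reverse in R.

Yes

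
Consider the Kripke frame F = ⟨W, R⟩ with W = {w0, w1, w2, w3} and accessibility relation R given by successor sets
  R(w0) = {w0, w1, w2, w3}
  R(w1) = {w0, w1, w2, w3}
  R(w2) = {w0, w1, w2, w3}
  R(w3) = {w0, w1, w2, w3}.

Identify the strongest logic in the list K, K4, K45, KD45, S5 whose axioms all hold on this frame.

S5

Transitive (axiom 4): yes — every two-step R-path is closed by a direct edge.
Euclidean (axiom 5): yes — any two successors of a common world are R-related.
Serial (axiom D): yes — every world has a successor (e.g. w0 R w0).
Reflexive (axiom T): yes — every world is R-related to itself.
So F validates K, K4, K45, KD45, S5. The strongest is S5.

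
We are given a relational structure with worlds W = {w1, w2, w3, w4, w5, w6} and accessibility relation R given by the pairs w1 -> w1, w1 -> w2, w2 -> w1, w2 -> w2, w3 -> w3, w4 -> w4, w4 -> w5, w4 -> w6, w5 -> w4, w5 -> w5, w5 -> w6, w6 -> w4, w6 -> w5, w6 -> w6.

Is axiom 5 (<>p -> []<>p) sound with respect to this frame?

The schema 5 characterises exactly the Euclidean frames.
Euclidean: yes — any two successors of a common world are R-related.

Yes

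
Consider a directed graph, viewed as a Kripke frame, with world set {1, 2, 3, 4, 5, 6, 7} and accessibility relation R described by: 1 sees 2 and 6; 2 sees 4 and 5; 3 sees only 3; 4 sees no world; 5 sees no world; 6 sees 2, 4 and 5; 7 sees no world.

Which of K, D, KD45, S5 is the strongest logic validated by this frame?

K

Serial (axiom D): no — 4 has no R-successor.
Euclidean (axiom 5): no — 1 R 2 and 1 R 6, but not 2 R 6.
Transitive (axiom 4): no — 1 R 2 and 2 R 4, but not 1 R 4.
Reflexive (axiom T): no — 1 is not related to itself.
So F validates K; D would additionally require R to be serial. The strongest is K.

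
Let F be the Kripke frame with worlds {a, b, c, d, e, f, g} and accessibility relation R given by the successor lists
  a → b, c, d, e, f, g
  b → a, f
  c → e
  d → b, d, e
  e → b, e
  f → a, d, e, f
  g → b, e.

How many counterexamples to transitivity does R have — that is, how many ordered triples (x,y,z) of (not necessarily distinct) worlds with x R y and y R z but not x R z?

Enumerating: (a,b,a), (a,f,a), (b,a,b), (b,a,c), (b,a,d), (b,a,e), (b,a,g), (b,f,d), (b,f,e), (c,e,b), (d,b,a), (d,b,f), … and 9 more.
Total: 21.

21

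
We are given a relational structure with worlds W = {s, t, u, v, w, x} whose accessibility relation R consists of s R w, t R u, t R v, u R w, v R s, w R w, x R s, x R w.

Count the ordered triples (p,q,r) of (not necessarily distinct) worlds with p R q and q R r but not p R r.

3

Enumerating: (t,u,w), (t,v,s), (v,s,w).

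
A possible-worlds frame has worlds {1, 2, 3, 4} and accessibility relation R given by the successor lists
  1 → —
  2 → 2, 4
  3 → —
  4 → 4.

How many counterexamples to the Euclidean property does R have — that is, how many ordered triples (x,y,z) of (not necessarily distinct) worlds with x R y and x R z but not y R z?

Enumerating: (2,4,2).

1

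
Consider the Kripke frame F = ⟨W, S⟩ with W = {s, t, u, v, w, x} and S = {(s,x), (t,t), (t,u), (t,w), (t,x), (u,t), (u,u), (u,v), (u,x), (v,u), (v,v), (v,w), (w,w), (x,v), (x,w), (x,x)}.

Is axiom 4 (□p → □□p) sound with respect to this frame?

No

By correspondence theory, 4 is valid on a frame iff S is transitive.
Transitive: no — s S x and x S v, but not s S v.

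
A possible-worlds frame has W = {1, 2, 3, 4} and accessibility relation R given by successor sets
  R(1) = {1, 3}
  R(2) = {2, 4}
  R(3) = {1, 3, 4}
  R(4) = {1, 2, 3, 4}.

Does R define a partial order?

Reflexive: yes — every world is R-related to itself.
Transitive: no — 1 R 3 and 3 R 4, but not 1 R 4.
Antisymmetric: no — 1 R 3 and 3 R 1 with 1 ≠ 3.
So R is not a partial order.

No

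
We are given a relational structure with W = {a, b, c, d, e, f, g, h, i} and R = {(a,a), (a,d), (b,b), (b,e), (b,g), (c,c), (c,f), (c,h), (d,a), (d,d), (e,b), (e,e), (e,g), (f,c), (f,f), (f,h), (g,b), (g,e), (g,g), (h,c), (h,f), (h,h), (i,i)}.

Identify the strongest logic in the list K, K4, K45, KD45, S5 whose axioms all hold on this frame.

S5

Transitive (axiom 4): yes — every two-step R-path is closed by a direct edge.
Euclidean (axiom 5): yes — any two successors of a common world are R-related.
Serial (axiom D): yes — every world has a successor (e.g. a R a).
Reflexive (axiom T): yes — every world is R-related to itself.
So F validates K, K4, K45, KD45, S5. The strongest is S5.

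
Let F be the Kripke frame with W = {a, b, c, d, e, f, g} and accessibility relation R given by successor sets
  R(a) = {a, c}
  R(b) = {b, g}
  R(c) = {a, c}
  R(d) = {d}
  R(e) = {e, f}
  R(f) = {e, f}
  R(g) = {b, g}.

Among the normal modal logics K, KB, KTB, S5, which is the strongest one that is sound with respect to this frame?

S5

Symmetric (axiom B): yes — every pair in R has its reverse in R.
Reflexive (axiom T): yes — every world is R-related to itself.
Euclidean (axiom 5): yes — any two successors of a common world are R-related.
So F validates K, KB, KTB, S5. The strongest is S5.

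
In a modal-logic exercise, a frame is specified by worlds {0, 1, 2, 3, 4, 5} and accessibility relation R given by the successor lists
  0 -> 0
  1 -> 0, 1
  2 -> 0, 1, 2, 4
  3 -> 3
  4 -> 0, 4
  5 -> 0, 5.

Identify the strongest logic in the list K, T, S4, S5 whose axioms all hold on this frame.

S4

Reflexive (axiom T): yes — every world is R-related to itself.
Transitive (axiom 4): yes — every two-step R-path is closed by a direct edge.
Euclidean (axiom 5): no — 2 R 0 and 2 R 1, but not 0 R 1.
So F validates K, T, S4; S5 would additionally require R to be Euclidean. The strongest is S4.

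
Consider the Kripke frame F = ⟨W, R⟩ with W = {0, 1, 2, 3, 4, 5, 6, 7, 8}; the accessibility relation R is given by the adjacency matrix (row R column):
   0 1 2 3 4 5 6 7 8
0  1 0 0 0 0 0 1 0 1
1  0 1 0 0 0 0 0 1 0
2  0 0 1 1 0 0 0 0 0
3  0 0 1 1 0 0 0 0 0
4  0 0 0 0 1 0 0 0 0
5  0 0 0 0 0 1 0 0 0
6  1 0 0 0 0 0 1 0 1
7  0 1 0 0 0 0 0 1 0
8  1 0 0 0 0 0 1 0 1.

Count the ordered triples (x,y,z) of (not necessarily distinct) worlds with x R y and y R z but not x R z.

0

R is transitive; there are no such tuples.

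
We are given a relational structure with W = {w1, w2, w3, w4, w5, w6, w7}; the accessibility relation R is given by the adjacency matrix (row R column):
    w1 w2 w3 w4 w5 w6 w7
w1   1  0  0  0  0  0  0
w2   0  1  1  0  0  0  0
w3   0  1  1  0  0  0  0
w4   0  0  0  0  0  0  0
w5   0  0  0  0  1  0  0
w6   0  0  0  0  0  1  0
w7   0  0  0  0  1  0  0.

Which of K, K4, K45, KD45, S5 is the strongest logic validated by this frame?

K45

Transitive (axiom 4): yes — every two-step R-path is closed by a direct edge.
Euclidean (axiom 5): yes — any two successors of a common world are R-related.
Serial (axiom D): no — w4 has no R-successor.
Reflexive (axiom T): no — w4 is not related to itself.
So F validates K, K4, K45; KD45 would additionally require R to be serial. The strongest is K45.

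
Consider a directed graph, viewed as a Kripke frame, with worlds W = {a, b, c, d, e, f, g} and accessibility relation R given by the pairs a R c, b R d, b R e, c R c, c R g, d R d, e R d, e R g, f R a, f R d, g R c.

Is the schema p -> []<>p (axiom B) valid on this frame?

By correspondence theory, B is valid on a frame iff R is symmetric.
Symmetric: no — a R c but not c R a.

No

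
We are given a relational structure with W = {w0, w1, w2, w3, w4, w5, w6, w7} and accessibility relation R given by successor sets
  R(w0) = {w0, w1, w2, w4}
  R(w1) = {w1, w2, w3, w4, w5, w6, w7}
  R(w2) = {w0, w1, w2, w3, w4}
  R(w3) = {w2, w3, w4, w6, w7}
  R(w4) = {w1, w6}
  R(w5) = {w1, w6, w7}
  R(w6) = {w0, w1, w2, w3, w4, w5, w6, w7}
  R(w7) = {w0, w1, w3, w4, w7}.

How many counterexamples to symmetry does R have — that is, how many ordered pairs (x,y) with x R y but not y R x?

Enumerating: (w0,w1), (w0,w4), (w1,w3), (w2,w4), (w3,w4), (w5,w7), (w6,w0), (w6,w2), (w6,w7), (w7,w0), (w7,w4).

11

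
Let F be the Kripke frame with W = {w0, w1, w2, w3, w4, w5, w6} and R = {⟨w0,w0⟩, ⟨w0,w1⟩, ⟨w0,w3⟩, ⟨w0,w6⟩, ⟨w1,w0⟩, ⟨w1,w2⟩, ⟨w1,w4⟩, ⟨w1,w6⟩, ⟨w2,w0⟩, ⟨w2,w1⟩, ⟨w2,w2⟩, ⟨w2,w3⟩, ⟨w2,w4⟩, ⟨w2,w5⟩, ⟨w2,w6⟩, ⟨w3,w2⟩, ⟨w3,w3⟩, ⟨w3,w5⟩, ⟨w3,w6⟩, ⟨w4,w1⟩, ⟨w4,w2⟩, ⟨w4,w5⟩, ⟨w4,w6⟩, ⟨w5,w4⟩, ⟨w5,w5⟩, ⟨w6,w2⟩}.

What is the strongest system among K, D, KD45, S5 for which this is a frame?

Serial (axiom D): yes — every world has a successor (e.g. w0 R w0).
Euclidean (axiom 5): no — w0 R w1 and w0 R w3, but not w1 R w3.
Transitive (axiom 4): no — w0 R w1 and w1 R w2, but not w0 R w2.
Reflexive (axiom T): no — w1 is not related to itself.
So F validates K, D; KD45 would additionally require R to be Euclidean and transitive. The strongest is D.

D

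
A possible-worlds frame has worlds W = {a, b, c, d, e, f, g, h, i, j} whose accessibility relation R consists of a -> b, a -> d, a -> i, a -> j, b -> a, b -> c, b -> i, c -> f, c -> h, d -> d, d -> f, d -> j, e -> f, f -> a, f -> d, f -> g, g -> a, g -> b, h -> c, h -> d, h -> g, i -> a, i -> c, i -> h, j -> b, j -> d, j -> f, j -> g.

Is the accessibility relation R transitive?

Transitive: no — a R b and b R c, but not a R c.

No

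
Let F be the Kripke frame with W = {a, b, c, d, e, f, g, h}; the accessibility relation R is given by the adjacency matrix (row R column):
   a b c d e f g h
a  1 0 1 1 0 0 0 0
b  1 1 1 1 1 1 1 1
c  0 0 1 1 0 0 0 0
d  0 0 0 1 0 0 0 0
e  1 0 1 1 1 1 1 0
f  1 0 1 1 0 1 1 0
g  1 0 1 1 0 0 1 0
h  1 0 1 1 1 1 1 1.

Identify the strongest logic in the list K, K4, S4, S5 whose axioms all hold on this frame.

S4

Transitive (axiom 4): yes — every two-step R-path is closed by a direct edge.
Reflexive (axiom T): yes — every world is R-related to itself.
Euclidean (axiom 5): no — a R d and a R c, but not d R c.
So F validates K, K4, S4; S5 would additionally require R to be Euclidean. The strongest is S4.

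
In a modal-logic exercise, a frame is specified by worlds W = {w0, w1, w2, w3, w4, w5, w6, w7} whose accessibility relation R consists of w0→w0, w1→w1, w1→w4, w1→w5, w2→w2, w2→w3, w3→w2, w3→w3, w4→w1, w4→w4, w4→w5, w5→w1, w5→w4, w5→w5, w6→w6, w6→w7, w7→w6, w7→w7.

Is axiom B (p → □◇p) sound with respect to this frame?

By correspondence theory, B is valid on a frame iff R is symmetric.
Symmetric: yes — every pair in R has its reverse in R.

Yes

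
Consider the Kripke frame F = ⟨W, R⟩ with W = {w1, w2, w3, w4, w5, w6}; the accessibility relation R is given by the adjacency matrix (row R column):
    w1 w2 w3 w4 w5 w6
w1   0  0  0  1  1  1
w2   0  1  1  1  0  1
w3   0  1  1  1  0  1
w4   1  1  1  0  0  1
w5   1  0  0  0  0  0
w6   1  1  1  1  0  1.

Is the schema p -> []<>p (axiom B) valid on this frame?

The schema B characterises exactly the symmetric frames.
Symmetric: yes — every pair in R has its reverse in R.

Yes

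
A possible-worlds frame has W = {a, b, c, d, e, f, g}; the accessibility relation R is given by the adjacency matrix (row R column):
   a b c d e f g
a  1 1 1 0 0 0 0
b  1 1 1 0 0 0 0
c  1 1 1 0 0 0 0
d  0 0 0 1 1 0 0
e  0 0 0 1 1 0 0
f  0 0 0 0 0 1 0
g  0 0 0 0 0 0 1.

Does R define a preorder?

Reflexive: yes — every world is R-related to itself.
Transitive: yes — every two-step R-path is closed by a direct edge.
So R is a preorder.

Yes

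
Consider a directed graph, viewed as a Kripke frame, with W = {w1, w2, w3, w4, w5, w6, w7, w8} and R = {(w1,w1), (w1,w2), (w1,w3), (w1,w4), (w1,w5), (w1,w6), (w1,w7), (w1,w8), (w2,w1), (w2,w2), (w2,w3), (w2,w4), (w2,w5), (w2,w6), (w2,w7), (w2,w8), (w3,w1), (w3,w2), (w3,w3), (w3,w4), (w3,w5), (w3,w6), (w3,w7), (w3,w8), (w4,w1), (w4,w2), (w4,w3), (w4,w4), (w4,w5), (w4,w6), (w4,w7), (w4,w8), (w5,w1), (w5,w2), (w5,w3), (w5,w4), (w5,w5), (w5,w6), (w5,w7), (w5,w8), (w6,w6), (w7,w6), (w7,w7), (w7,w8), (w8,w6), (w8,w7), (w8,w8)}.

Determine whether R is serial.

Serial: yes — every world has a successor (e.g. w1 R w1).

Yes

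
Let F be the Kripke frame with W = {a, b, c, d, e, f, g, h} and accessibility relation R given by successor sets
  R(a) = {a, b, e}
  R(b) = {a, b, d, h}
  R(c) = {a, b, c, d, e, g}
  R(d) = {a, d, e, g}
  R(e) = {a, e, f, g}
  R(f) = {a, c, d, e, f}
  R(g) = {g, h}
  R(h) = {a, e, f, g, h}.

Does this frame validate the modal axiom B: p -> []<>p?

No

By correspondence theory, B is valid on a frame iff R is symmetric.
Symmetric: no — b R d but not d R b.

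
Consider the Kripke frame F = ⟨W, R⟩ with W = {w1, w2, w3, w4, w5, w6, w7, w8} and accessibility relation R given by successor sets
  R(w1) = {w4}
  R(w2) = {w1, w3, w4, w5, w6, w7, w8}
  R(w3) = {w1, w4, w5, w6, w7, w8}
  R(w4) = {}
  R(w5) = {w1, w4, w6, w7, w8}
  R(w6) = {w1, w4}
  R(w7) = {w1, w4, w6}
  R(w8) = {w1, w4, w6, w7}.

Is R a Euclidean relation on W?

No

Euclidean: no — w2 R w1 and w2 R w3, but not w1 R w3.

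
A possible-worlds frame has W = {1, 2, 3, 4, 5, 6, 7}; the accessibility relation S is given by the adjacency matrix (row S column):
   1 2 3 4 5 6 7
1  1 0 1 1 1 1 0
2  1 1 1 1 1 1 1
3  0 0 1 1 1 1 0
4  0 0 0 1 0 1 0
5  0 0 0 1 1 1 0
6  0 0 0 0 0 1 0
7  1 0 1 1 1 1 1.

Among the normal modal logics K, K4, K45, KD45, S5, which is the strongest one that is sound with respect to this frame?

Transitive (axiom 4): yes — every two-step S-path is closed by a direct edge.
Euclidean (axiom 5): no — 1 S 4 and 1 S 3, but not 4 S 3.
Serial (axiom D): yes — every world has a successor (e.g. 1 S 1).
Reflexive (axiom T): yes — every world is S-related to itself.
So F validates K, K4; K45 would additionally require S to be Euclidean. The strongest is K4.

K4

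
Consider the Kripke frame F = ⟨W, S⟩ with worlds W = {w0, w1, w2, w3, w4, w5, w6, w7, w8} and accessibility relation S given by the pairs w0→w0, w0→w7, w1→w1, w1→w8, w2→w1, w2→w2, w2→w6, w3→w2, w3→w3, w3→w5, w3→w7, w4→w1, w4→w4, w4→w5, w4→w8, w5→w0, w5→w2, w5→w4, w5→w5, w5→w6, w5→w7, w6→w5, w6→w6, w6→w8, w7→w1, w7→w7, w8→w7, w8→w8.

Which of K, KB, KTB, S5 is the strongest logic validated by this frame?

Symmetric (axiom B): no — w0 S w7 but not w7 S w0.
Reflexive (axiom T): yes — every world is S-related to itself.
Euclidean (axiom 5): no — w2 S w1 and w2 S w6, but not w1 S w6.
So F validates K; KB would additionally require S to be symmetric. The strongest is K.

K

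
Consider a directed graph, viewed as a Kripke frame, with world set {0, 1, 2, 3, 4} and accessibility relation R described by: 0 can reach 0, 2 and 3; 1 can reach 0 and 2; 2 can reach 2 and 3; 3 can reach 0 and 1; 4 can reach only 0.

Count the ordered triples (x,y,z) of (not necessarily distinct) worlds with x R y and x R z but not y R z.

Enumerating: (0,2,0), (0,3,2), (0,3,3), (1,2,0), (2,3,2), (2,3,3), (3,0,1), (3,1,1).

8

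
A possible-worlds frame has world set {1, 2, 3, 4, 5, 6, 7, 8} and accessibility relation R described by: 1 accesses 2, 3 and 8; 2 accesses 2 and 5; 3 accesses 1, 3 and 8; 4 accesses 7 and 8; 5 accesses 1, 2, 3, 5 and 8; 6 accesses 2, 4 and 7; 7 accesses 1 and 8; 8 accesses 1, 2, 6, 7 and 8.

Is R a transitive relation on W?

No

Transitive: no — 1 R 2 and 2 R 5, but not 1 R 5.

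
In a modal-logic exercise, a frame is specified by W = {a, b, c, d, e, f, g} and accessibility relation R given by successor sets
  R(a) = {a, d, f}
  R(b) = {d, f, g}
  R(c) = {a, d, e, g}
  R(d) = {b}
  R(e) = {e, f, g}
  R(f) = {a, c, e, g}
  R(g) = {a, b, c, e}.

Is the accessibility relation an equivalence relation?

Reflexive: no — b is not related to itself.
Symmetric: no — a R d but not d R a.
Transitive: no — a R d and d R b, but not a R b.
So R is not an equivalence relation.

No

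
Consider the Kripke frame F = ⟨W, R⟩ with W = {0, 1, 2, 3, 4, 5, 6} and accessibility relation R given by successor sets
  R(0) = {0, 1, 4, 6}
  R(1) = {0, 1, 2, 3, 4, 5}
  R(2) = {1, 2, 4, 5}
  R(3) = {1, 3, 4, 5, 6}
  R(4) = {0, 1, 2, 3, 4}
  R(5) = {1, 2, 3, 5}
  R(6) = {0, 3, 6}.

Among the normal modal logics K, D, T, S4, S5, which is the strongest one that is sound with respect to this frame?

Serial (axiom D): yes — every world has a successor (e.g. 0 R 0).
Reflexive (axiom T): yes — every world is R-related to itself.
Transitive (axiom 4): no — 0 R 1 and 1 R 2, but not 0 R 2.
Euclidean (axiom 5): no — 0 R 1 and 0 R 6, but not 1 R 6.
So F validates K, D, T; S4 would additionally require R to be transitive. The strongest is T.

T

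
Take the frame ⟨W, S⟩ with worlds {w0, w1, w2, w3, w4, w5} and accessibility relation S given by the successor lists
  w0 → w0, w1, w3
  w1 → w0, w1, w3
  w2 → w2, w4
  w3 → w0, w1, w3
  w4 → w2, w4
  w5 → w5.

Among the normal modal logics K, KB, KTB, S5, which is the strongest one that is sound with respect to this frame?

Symmetric (axiom B): yes — every pair in S has its reverse in S.
Reflexive (axiom T): yes — every world is S-related to itself.
Euclidean (axiom 5): yes — any two successors of a common world are S-related.
So F validates K, KB, KTB, S5. The strongest is S5.

S5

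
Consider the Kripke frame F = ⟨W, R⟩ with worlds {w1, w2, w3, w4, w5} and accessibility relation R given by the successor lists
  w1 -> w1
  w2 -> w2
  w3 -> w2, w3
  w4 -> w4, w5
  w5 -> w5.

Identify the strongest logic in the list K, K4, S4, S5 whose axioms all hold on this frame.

S4

Transitive (axiom 4): yes — every two-step R-path is closed by a direct edge.
Reflexive (axiom T): yes — every world is R-related to itself.
Euclidean (axiom 5): no — w3 R w2 and w3 R w3, but not w2 R w3.
So F validates K, K4, S4; S5 would additionally require R to be Euclidean. The strongest is S4.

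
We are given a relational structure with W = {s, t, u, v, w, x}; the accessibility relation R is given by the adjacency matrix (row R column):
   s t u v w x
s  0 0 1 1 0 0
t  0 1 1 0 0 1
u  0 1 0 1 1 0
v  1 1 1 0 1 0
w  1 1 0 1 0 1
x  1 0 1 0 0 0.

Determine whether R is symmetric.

No

Symmetric: no — s R u but not u R s.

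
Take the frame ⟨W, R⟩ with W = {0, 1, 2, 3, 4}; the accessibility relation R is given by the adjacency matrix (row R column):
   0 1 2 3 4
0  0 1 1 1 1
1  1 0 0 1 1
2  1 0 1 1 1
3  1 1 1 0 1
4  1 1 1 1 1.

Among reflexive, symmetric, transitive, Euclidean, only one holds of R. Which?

Reflexive: no — 0 is not related to itself.
Symmetric: yes — every pair in R has its reverse in R.
Transitive: no — 1 R 0 and 0 R 2, but not 1 R 2.
Euclidean: no — 0 R 1 and 0 R 2, but not 1 R 2.
Only symmetric holds.

symmetric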